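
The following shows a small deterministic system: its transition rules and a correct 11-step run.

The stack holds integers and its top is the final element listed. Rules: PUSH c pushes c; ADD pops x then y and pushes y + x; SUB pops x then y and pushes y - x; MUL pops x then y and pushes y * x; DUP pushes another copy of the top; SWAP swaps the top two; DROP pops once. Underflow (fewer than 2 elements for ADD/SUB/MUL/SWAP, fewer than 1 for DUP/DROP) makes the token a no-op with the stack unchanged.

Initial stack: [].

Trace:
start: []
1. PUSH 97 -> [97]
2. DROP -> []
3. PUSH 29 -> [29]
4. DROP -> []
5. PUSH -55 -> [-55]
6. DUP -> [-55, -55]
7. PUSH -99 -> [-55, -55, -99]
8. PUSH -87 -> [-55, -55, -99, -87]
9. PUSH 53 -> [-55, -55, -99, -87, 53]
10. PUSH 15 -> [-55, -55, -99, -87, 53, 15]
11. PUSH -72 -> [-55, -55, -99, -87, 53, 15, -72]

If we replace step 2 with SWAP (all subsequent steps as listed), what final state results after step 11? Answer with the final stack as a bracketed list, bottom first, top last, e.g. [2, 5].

(re-executing from step 2 with the substitution; state before step 2: [97])
2. SWAP -> [97]
3. PUSH 29 -> [97, 29]
4. DROP -> [97]
5. PUSH -55 -> [97, -55]
6. DUP -> [97, -55, -55]
7. PUSH -99 -> [97, -55, -55, -99]
8. PUSH -87 -> [97, -55, -55, -99, -87]
9. PUSH 53 -> [97, -55, -55, -99, -87, 53]
10. PUSH 15 -> [97, -55, -55, -99, -87, 53, 15]
11. PUSH -72 -> [97, -55, -55, -99, -87, 53, 15, -72]

[97, -55, -55, -99, -87, 53, 15, -72]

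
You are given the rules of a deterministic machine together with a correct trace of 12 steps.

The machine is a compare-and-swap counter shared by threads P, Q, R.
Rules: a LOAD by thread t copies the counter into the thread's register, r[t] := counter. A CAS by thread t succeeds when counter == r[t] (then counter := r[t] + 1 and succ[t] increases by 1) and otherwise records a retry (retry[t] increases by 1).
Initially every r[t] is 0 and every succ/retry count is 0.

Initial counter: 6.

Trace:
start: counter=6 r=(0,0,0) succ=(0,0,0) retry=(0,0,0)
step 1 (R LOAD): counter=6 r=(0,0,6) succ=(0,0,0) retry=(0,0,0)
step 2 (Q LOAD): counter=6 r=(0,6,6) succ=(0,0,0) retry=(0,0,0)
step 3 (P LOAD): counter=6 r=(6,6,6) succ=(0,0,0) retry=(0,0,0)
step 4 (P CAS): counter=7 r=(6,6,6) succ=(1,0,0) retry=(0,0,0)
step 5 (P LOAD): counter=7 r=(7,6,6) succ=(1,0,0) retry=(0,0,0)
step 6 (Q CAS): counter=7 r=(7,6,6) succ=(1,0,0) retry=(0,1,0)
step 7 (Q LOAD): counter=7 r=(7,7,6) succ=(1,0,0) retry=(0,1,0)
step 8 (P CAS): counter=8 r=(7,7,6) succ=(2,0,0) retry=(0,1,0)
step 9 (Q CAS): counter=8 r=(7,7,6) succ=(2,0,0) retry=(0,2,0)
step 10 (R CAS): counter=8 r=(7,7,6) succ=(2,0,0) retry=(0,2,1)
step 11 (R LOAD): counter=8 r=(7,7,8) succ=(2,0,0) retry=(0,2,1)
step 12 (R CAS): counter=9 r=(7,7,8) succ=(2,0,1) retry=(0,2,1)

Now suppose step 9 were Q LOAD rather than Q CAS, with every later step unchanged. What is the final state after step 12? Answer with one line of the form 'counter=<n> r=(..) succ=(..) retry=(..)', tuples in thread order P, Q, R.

(re-executing from step 9 with the substitution; state before step 9: counter=8 r=(7,7,6) succ=(2,0,0) retry=(0,1,0))
step 9 (Q LOAD): counter=8 r=(7,8,6) succ=(2,0,0) retry=(0,1,0)
step 10 (R CAS): counter=8 r=(7,8,6) succ=(2,0,0) retry=(0,1,1)
step 11 (R LOAD): counter=8 r=(7,8,8) succ=(2,0,0) retry=(0,1,1)
step 12 (R CAS): counter=9 r=(7,8,8) succ=(2,0,1) retry=(0,1,1)

counter=9 r=(7,8,8) succ=(2,0,1) retry=(0,1,1)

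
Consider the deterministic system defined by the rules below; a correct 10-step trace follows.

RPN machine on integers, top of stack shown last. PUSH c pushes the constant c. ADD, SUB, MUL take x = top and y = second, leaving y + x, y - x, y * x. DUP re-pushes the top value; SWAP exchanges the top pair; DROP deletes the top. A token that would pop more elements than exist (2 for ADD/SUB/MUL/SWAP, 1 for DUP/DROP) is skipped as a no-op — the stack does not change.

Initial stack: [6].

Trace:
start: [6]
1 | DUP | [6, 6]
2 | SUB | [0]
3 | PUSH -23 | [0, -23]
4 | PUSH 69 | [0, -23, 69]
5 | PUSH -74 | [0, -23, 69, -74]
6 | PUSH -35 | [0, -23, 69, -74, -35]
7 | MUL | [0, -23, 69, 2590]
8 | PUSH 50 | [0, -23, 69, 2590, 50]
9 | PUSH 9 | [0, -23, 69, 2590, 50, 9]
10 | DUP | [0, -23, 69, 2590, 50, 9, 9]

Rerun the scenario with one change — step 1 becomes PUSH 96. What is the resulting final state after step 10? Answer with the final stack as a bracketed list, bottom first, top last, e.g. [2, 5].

[-90, -23, 69, 2590, 50, 9, 9]

(re-executing from step 1 with the substitution; state before step 1: [6])
1 | PUSH 96 | [6, 96]
2 | SUB | [-90]
3 | PUSH -23 | [-90, -23]
4 | PUSH 69 | [-90, -23, 69]
5 | PUSH -74 | [-90, -23, 69, -74]
6 | PUSH -35 | [-90, -23, 69, -74, -35]
7 | MUL | [-90, -23, 69, 2590]
8 | PUSH 50 | [-90, -23, 69, 2590, 50]
9 | PUSH 9 | [-90, -23, 69, 2590, 50, 9]
10 | DUP | [-90, -23, 69, 2590, 50, 9, 9]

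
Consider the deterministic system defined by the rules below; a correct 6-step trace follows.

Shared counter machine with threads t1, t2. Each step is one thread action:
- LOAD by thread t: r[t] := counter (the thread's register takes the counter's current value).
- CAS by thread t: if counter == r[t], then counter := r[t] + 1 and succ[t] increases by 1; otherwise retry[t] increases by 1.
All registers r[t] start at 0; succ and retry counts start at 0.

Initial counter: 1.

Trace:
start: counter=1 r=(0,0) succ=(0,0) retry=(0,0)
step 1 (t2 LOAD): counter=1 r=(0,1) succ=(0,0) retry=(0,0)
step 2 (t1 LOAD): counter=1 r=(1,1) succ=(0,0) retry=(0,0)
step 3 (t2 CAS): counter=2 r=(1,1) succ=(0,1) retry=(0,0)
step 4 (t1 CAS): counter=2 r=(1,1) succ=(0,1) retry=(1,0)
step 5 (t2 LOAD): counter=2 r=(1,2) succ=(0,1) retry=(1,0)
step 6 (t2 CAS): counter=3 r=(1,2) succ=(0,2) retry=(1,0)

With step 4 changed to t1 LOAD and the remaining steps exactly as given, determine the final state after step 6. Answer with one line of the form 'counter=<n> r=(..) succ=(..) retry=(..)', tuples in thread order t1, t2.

counter=3 r=(2,2) succ=(0,2) retry=(0,0)

(re-executing from step 4 with the substitution; state before step 4: counter=2 r=(1,1) succ=(0,1) retry=(0,0))
step 4 (t1 LOAD): counter=2 r=(2,1) succ=(0,1) retry=(0,0)
step 5 (t2 LOAD): counter=2 r=(2,2) succ=(0,1) retry=(0,0)
step 6 (t2 CAS): counter=3 r=(2,2) succ=(0,2) retry=(0,0)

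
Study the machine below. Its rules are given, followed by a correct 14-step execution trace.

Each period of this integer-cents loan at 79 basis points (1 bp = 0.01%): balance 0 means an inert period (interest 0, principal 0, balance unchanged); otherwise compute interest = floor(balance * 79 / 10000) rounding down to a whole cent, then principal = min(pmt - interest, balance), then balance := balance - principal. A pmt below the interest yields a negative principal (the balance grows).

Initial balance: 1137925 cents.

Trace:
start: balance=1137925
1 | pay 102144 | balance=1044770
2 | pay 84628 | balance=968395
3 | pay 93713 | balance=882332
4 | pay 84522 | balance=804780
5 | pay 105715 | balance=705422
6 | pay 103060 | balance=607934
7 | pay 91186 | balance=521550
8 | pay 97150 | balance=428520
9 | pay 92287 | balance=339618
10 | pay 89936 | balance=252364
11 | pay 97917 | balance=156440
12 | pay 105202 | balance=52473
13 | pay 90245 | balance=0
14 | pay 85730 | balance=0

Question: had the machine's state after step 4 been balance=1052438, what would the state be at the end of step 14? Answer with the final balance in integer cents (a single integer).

144551

state after step 4 := balance=1052438
5 | pay 105715 | balance=955037
6 | pay 103060 | balance=859521
7 | pay 91186 | balance=775125
8 | pay 97150 | balance=684098
9 | pay 92287 | balance=597215
10 | pay 89936 | balance=511996
11 | pay 97917 | balance=418123
12 | pay 105202 | balance=316224
13 | pay 90245 | balance=228477
14 | pay 85730 | balance=144551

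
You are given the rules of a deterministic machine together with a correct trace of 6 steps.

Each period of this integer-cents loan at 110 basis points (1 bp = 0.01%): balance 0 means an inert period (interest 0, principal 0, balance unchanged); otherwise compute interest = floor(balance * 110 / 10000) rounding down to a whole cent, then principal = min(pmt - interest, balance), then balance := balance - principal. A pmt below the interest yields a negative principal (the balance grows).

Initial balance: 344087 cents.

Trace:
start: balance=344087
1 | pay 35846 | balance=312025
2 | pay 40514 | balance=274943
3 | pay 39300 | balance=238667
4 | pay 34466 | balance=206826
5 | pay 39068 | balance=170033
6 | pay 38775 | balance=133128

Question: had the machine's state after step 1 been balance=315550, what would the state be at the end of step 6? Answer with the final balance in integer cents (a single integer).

136850

state after step 1 := balance=315550
2 | pay 40514 | balance=278507
3 | pay 39300 | balance=242270
4 | pay 34466 | balance=210468
5 | pay 39068 | balance=173715
6 | pay 38775 | balance=136850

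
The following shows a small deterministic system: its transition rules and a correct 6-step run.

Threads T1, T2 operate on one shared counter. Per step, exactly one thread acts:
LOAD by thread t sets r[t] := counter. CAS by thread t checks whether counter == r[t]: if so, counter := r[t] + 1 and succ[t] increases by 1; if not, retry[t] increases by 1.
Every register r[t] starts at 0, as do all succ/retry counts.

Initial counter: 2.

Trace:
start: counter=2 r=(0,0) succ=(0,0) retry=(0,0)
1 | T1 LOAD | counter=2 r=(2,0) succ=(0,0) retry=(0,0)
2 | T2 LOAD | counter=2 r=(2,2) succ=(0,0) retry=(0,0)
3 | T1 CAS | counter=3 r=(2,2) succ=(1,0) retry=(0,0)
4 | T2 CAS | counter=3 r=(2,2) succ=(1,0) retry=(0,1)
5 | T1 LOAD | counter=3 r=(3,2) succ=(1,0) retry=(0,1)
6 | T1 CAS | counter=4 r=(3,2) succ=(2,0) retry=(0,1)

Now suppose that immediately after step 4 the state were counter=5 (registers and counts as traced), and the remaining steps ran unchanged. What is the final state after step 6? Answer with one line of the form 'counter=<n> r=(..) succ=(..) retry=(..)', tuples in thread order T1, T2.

counter=6 r=(5,2) succ=(2,0) retry=(0,1)

state after step 4 := counter=5 r=(2,2) succ=(1,0) retry=(0,1)
5 | T1 LOAD | counter=5 r=(5,2) succ=(1,0) retry=(0,1)
6 | T1 CAS | counter=6 r=(5,2) succ=(2,0) retry=(0,1)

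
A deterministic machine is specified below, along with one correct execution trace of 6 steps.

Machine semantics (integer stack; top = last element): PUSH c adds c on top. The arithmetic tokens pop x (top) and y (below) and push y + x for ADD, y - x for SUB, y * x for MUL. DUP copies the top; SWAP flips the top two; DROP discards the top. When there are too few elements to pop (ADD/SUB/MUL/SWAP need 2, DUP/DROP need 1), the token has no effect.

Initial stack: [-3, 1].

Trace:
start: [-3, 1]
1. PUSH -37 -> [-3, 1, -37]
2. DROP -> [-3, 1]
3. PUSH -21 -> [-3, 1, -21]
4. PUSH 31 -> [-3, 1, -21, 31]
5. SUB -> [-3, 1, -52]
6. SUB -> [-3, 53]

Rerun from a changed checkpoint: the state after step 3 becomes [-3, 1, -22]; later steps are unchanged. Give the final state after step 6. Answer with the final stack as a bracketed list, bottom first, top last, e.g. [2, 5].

[-3, 54]

state after step 3 := [-3, 1, -22]
4. PUSH 31 -> [-3, 1, -22, 31]
5. SUB -> [-3, 1, -53]
6. SUB -> [-3, 54]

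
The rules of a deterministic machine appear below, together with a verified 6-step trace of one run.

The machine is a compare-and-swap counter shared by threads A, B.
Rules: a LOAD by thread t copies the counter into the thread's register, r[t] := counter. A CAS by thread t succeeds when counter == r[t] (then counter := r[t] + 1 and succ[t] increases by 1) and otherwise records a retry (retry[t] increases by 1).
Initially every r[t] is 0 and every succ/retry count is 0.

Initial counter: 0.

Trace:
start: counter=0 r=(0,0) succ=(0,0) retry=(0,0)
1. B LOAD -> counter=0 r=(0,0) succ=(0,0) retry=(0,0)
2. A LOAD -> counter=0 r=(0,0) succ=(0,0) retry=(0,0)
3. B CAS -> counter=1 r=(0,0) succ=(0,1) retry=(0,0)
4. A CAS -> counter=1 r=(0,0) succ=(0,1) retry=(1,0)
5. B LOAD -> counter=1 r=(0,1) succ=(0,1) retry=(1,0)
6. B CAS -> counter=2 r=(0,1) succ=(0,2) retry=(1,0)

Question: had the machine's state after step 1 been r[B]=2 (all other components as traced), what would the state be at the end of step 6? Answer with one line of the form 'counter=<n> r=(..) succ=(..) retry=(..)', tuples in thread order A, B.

counter=2 r=(0,1) succ=(1,1) retry=(0,1)

state after step 1 := counter=0 r=(0,2) succ=(0,0) retry=(0,0)
2. A LOAD -> counter=0 r=(0,2) succ=(0,0) retry=(0,0)
3. B CAS -> counter=0 r=(0,2) succ=(0,0) retry=(0,1)
4. A CAS -> counter=1 r=(0,2) succ=(1,0) retry=(0,1)
5. B LOAD -> counter=1 r=(0,1) succ=(1,0) retry=(0,1)
6. B CAS -> counter=2 r=(0,1) succ=(1,1) retry=(0,1)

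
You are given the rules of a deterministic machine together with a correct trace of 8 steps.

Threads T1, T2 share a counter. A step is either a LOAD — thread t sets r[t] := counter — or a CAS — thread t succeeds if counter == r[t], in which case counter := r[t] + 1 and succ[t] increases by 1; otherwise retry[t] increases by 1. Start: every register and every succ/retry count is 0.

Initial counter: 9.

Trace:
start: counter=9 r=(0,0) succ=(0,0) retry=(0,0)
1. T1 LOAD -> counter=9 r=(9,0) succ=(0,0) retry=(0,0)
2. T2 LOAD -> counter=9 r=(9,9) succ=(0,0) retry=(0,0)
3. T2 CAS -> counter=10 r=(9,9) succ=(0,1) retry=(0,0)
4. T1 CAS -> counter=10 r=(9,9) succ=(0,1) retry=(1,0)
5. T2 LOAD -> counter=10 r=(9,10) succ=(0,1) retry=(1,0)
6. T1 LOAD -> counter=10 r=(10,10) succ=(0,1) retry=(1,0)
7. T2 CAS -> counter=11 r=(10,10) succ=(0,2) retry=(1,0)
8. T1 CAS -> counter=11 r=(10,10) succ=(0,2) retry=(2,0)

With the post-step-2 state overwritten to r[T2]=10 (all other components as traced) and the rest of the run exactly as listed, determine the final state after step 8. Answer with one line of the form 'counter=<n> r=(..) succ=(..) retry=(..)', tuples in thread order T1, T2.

state after step 2 := counter=9 r=(9,10) succ=(0,0) retry=(0,0)
3. T2 CAS -> counter=9 r=(9,10) succ=(0,0) retry=(0,1)
4. T1 CAS -> counter=10 r=(9,10) succ=(1,0) retry=(0,1)
5. T2 LOAD -> counter=10 r=(9,10) succ=(1,0) retry=(0,1)
6. T1 LOAD -> counter=10 r=(10,10) succ=(1,0) retry=(0,1)
7. T2 CAS -> counter=11 r=(10,10) succ=(1,1) retry=(0,1)
8. T1 CAS -> counter=11 r=(10,10) succ=(1,1) retry=(1,1)

counter=11 r=(10,10) succ=(1,1) retry=(1,1)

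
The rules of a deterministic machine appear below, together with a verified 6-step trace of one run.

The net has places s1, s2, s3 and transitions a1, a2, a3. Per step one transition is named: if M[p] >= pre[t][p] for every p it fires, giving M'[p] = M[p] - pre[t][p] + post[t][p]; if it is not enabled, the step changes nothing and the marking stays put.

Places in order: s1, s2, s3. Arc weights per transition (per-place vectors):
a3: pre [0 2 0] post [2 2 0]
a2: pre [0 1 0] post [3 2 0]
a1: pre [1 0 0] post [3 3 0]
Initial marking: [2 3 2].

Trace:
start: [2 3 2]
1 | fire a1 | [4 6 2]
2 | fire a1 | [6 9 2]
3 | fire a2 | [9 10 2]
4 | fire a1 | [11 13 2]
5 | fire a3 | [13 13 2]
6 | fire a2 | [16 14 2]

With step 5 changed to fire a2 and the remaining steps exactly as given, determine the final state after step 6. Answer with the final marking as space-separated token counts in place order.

17 15 2

(re-executing from step 5 with the substitution; state before step 5: [11 13 2])
5 | fire a2 | [14 14 2]
6 | fire a2 | [17 15 2]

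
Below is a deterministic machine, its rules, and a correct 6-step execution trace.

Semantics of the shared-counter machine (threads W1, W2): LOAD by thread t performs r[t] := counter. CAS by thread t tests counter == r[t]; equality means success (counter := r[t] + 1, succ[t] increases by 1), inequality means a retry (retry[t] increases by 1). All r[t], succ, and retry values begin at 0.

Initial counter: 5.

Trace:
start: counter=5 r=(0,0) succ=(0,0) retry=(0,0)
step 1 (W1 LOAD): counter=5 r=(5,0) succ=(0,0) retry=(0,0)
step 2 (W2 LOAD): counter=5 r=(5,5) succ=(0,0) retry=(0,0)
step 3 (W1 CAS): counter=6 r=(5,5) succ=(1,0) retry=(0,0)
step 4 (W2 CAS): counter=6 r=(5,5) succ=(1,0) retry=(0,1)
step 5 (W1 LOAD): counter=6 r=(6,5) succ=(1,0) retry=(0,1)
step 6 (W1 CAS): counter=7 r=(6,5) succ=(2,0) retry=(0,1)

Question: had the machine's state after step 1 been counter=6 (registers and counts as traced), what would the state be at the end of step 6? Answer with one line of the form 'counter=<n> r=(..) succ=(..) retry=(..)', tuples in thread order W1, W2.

counter=8 r=(7,6) succ=(1,1) retry=(1,0)

state after step 1 := counter=6 r=(5,0) succ=(0,0) retry=(0,0)
step 2 (W2 LOAD): counter=6 r=(5,6) succ=(0,0) retry=(0,0)
step 3 (W1 CAS): counter=6 r=(5,6) succ=(0,0) retry=(1,0)
step 4 (W2 CAS): counter=7 r=(5,6) succ=(0,1) retry=(1,0)
step 5 (W1 LOAD): counter=7 r=(7,6) succ=(0,1) retry=(1,0)
step 6 (W1 CAS): counter=8 r=(7,6) succ=(1,1) retry=(1,0)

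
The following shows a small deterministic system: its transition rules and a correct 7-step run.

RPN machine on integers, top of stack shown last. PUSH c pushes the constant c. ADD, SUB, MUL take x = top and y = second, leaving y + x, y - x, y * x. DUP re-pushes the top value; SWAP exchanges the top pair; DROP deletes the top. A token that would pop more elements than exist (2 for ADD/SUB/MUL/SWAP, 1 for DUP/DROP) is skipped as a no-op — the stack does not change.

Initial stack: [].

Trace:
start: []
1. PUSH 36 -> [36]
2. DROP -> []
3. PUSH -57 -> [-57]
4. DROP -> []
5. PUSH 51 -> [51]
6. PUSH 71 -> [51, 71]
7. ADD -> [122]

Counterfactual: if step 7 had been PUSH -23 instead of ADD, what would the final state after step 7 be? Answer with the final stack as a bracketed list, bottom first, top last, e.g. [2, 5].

[51, 71, -23]

(re-executing from step 7 with the substitution; state before step 7: [51, 71])
7. PUSH -23 -> [51, 71, -23]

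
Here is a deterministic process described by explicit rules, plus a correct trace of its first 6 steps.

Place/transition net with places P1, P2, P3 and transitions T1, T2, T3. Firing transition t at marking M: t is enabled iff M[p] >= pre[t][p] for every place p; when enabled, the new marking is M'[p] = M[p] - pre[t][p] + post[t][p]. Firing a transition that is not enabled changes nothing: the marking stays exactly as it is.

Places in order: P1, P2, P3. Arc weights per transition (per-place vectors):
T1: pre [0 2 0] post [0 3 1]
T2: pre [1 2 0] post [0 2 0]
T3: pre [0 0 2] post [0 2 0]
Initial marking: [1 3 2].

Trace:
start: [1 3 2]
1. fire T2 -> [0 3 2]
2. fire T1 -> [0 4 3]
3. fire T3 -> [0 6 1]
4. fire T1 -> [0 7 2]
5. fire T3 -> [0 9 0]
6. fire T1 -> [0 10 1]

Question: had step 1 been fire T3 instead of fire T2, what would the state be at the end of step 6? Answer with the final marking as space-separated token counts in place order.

(re-executing from step 1 with the substitution; state before step 1: [1 3 2])
1. fire T3 -> [1 5 0]
2. fire T1 -> [1 6 1]
3. fire T3 -> [1 6 1]
4. fire T1 -> [1 7 2]
5. fire T3 -> [1 9 0]
6. fire T1 -> [1 10 1]

1 10 1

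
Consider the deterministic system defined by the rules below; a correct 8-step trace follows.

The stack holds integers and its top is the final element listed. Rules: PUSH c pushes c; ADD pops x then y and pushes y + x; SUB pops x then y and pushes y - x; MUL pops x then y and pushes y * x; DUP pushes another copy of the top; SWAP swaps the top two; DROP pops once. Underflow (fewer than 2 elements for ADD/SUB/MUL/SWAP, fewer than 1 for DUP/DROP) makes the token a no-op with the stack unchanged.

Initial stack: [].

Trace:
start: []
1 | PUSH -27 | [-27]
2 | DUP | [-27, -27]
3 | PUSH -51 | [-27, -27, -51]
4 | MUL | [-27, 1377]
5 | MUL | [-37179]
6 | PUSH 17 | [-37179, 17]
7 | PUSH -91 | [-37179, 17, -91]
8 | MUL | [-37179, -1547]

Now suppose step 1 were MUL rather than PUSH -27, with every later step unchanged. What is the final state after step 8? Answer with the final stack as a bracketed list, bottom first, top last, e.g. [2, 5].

(re-executing from step 1 with the substitution; state before step 1: [])
1 | MUL | []
2 | DUP | []
3 | PUSH -51 | [-51]
4 | MUL | [-51]
5 | MUL | [-51]
6 | PUSH 17 | [-51, 17]
7 | PUSH -91 | [-51, 17, -91]
8 | MUL | [-51, -1547]

[-51, -1547]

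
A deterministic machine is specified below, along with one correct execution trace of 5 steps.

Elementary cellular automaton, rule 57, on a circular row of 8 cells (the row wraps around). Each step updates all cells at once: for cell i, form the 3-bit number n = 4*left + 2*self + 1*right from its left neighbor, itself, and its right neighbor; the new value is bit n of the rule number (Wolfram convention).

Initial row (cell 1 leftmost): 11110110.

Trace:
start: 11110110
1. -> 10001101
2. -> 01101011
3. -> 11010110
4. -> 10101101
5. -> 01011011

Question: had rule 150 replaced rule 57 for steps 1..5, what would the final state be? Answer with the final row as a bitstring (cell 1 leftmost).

(re-executing steps 1..5 under rule 150; state before step 1: 11110110)
1. -> 01100000
2. -> 10010000
3. -> 11111001
4. -> 11110110
5. -> 01100000

01100000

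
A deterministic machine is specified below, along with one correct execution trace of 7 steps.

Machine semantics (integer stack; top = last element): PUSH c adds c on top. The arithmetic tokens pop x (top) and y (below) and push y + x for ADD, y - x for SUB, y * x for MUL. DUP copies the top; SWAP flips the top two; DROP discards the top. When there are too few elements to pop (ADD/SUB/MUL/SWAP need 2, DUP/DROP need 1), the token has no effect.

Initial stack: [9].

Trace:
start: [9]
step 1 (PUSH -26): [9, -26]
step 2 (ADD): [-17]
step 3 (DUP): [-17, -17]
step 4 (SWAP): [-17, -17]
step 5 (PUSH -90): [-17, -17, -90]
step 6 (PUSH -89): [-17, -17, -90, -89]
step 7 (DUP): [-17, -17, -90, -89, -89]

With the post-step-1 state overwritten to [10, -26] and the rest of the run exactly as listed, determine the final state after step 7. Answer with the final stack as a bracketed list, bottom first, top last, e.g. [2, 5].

state after step 1 := [10, -26]
step 2 (ADD): [-16]
step 3 (DUP): [-16, -16]
step 4 (SWAP): [-16, -16]
step 5 (PUSH -90): [-16, -16, -90]
step 6 (PUSH -89): [-16, -16, -90, -89]
step 7 (DUP): [-16, -16, -90, -89, -89]

[-16, -16, -90, -89, -89]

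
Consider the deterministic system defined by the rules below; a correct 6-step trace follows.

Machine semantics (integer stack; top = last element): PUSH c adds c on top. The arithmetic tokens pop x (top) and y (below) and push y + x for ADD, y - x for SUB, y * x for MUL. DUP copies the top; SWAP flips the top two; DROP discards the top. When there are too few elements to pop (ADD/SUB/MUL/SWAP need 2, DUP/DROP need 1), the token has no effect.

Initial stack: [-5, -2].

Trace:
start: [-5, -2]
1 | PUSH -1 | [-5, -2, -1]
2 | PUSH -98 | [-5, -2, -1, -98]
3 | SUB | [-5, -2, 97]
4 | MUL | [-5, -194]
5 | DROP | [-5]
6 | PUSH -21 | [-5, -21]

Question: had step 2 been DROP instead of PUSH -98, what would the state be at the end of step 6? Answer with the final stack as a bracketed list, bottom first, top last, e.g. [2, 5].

(re-executing from step 2 with the substitution; state before step 2: [-5, -2, -1])
2 | DROP | [-5, -2]
3 | SUB | [-3]
4 | MUL | [-3]
5 | DROP | []
6 | PUSH -21 | [-21]

[-21]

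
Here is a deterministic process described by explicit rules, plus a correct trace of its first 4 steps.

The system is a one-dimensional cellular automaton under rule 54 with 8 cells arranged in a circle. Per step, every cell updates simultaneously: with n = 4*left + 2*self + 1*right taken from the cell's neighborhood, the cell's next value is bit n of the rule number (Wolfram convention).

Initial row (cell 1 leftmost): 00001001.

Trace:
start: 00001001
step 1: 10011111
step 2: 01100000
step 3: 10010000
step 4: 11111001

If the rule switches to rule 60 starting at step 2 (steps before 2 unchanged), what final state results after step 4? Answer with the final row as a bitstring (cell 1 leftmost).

01000100

(re-executing steps 2..4 under rule 60; state before step 2: 10011111)
step 2: 01010000
step 3: 01111000
step 4: 01000100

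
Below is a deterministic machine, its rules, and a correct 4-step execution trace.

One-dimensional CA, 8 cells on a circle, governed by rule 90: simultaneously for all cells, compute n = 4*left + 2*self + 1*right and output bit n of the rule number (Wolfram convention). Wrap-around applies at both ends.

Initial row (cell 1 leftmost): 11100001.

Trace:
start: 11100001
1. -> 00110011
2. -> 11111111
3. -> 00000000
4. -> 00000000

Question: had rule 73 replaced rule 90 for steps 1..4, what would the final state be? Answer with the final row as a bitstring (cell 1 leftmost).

(re-executing steps 1..4 under rule 73; state before step 1: 11100001)
1. -> 00101101
2. -> 00001100
3. -> 11101101
4. -> 00101101

00101101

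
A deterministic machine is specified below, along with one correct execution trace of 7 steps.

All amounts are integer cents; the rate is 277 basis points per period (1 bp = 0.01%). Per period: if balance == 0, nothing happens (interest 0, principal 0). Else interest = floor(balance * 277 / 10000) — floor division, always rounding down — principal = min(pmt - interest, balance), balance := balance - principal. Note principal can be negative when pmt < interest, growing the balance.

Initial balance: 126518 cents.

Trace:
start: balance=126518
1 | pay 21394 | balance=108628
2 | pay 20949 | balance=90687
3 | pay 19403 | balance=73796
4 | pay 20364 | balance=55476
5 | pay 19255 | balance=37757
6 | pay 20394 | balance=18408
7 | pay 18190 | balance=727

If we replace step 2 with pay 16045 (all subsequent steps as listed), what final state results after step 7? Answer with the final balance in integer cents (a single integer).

6349

(re-executing from step 2 with the substitution; state before step 2: balance=108628)
2 | pay 16045 | balance=95591
3 | pay 19403 | balance=78835
4 | pay 20364 | balance=60654
5 | pay 19255 | balance=43079
6 | pay 20394 | balance=23878
7 | pay 18190 | balance=6349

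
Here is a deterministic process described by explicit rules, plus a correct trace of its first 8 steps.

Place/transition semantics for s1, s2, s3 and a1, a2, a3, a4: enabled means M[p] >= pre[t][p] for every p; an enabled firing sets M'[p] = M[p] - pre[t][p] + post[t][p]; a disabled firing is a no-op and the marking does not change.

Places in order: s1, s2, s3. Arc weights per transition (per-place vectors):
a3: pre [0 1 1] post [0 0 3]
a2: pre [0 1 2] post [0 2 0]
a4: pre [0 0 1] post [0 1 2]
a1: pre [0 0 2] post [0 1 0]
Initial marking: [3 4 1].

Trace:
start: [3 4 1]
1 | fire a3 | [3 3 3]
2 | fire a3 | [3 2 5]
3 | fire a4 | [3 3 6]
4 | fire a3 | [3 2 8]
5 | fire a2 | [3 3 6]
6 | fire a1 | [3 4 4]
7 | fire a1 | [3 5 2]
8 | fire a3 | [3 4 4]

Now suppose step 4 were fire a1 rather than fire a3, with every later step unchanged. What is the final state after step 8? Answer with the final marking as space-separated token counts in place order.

3 6 0

(re-executing from step 4 with the substitution; state before step 4: [3 3 6])
4 | fire a1 | [3 4 4]
5 | fire a2 | [3 5 2]
6 | fire a1 | [3 6 0]
7 | fire a1 | [3 6 0]
8 | fire a3 | [3 6 0]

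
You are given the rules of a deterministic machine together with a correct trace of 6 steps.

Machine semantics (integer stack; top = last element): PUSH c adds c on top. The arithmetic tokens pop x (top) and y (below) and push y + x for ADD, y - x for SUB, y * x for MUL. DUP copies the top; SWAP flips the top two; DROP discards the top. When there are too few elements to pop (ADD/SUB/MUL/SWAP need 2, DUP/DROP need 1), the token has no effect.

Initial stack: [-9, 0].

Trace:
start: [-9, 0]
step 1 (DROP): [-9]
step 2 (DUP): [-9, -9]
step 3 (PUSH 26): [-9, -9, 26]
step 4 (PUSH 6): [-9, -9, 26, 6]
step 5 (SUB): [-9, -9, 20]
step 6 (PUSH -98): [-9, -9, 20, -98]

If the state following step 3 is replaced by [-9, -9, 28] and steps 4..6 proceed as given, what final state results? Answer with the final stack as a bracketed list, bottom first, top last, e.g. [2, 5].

state after step 3 := [-9, -9, 28]
step 4 (PUSH 6): [-9, -9, 28, 6]
step 5 (SUB): [-9, -9, 22]
step 6 (PUSH -98): [-9, -9, 22, -98]

[-9, -9, 22, -98]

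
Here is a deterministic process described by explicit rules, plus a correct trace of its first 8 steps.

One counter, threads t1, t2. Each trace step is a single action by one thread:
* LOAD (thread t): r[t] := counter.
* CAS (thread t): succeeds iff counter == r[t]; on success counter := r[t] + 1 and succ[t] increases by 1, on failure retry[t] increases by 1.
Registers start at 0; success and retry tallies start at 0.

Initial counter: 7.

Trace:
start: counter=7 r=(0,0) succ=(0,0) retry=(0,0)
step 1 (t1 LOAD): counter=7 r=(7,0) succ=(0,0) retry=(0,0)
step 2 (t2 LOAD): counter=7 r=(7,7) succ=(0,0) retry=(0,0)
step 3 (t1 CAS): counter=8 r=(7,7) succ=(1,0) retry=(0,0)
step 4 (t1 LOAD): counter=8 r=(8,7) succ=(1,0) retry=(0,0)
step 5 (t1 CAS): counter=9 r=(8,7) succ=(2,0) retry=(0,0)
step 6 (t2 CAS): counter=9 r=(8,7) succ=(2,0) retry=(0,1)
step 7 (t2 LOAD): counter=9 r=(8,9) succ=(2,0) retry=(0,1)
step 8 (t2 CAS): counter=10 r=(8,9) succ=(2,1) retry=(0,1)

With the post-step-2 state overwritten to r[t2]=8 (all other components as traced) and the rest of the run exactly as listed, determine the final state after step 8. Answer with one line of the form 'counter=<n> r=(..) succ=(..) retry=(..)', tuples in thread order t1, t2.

state after step 2 := counter=7 r=(7,8) succ=(0,0) retry=(0,0)
step 3 (t1 CAS): counter=8 r=(7,8) succ=(1,0) retry=(0,0)
step 4 (t1 LOAD): counter=8 r=(8,8) succ=(1,0) retry=(0,0)
step 5 (t1 CAS): counter=9 r=(8,8) succ=(2,0) retry=(0,0)
step 6 (t2 CAS): counter=9 r=(8,8) succ=(2,0) retry=(0,1)
step 7 (t2 LOAD): counter=9 r=(8,9) succ=(2,0) retry=(0,1)
step 8 (t2 CAS): counter=10 r=(8,9) succ=(2,1) retry=(0,1)

counter=10 r=(8,9) succ=(2,1) retry=(0,1)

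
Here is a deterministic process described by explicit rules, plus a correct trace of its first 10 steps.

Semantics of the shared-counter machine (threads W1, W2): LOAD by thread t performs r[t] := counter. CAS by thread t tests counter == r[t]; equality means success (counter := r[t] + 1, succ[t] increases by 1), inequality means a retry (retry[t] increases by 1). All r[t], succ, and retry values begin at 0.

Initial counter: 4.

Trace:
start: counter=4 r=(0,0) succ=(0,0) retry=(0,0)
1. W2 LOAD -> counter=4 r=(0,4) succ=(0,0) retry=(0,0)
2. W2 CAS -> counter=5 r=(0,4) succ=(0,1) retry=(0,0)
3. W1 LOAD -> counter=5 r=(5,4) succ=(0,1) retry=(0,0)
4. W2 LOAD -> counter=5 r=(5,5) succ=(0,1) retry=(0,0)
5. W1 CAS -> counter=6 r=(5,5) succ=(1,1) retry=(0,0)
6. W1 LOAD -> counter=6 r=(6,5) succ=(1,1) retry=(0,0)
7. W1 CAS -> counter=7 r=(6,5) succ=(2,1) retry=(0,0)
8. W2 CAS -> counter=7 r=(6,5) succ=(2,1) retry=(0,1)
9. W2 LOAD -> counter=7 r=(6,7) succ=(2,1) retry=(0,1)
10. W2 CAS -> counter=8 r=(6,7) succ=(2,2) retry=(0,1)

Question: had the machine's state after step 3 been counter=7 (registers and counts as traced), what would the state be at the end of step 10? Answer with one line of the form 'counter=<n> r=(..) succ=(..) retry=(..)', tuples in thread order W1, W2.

state after step 3 := counter=7 r=(5,4) succ=(0,1) retry=(0,0)
4. W2 LOAD -> counter=7 r=(5,7) succ=(0,1) retry=(0,0)
5. W1 CAS -> counter=7 r=(5,7) succ=(0,1) retry=(1,0)
6. W1 LOAD -> counter=7 r=(7,7) succ=(0,1) retry=(1,0)
7. W1 CAS -> counter=8 r=(7,7) succ=(1,1) retry=(1,0)
8. W2 CAS -> counter=8 r=(7,7) succ=(1,1) retry=(1,1)
9. W2 LOAD -> counter=8 r=(7,8) succ=(1,1) retry=(1,1)
10. W2 CAS -> counter=9 r=(7,8) succ=(1,2) retry=(1,1)

counter=9 r=(7,8) succ=(1,2) retry=(1,1)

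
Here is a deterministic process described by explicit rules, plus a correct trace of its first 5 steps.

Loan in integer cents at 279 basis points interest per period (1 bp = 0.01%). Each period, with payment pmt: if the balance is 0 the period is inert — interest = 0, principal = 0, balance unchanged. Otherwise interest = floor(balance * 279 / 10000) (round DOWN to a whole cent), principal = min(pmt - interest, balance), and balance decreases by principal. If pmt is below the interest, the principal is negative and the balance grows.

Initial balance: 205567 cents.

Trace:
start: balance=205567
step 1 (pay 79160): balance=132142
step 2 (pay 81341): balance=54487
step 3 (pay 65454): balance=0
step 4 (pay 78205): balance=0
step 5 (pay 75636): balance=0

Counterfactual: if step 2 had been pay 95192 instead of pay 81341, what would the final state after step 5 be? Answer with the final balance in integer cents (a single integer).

0

(re-executing from step 2 with the substitution; state before step 2: balance=132142)
step 2 (pay 95192): balance=40636
step 3 (pay 65454): balance=0
step 4 (pay 78205): balance=0
step 5 (pay 75636): balance=0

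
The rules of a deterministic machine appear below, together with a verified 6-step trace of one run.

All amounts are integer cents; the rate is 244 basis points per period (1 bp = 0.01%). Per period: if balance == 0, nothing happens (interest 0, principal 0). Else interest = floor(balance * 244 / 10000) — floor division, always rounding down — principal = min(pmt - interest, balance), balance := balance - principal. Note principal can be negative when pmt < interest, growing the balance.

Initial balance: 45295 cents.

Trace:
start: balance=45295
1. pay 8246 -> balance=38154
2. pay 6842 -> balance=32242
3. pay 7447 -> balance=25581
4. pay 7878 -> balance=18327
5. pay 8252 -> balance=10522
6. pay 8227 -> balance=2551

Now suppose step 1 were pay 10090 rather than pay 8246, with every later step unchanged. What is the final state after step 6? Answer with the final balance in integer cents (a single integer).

(re-executing from step 1 with the substitution; state before step 1: balance=45295)
1. pay 10090 -> balance=36310
2. pay 6842 -> balance=30353
3. pay 7447 -> balance=23646
4. pay 7878 -> balance=16344
5. pay 8252 -> balance=8490
6. pay 8227 -> balance=470

470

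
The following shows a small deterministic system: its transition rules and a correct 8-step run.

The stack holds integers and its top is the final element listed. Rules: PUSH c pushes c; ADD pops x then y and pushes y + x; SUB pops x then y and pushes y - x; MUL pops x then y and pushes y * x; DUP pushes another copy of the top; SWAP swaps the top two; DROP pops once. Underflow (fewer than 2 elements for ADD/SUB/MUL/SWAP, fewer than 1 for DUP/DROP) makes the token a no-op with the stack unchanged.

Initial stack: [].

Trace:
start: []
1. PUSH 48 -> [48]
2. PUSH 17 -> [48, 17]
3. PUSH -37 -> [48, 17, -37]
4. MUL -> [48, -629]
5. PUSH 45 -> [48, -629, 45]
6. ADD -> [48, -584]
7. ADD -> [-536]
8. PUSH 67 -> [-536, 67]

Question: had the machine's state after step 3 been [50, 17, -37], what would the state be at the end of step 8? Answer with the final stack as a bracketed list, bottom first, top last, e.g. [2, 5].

[-534, 67]

state after step 3 := [50, 17, -37]
4. MUL -> [50, -629]
5. PUSH 45 -> [50, -629, 45]
6. ADD -> [50, -584]
7. ADD -> [-534]
8. PUSH 67 -> [-534, 67]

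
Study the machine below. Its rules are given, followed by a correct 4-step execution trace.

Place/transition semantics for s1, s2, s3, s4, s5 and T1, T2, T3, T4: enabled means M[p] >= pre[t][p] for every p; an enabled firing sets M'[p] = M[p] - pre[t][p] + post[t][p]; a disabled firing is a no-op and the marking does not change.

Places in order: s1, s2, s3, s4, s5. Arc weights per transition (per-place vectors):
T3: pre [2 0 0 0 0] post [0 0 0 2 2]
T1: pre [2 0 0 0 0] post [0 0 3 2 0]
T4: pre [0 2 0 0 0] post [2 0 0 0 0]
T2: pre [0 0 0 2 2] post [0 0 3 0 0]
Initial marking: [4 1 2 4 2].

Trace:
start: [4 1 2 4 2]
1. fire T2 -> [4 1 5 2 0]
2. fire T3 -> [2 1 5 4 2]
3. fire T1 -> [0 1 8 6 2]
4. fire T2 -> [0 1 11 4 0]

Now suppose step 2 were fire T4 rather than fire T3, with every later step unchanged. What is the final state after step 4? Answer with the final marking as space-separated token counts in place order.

2 1 8 4 0

(re-executing from step 2 with the substitution; state before step 2: [4 1 5 2 0])
2. fire T4 -> [4 1 5 2 0]
3. fire T1 -> [2 1 8 4 0]
4. fire T2 -> [2 1 8 4 0]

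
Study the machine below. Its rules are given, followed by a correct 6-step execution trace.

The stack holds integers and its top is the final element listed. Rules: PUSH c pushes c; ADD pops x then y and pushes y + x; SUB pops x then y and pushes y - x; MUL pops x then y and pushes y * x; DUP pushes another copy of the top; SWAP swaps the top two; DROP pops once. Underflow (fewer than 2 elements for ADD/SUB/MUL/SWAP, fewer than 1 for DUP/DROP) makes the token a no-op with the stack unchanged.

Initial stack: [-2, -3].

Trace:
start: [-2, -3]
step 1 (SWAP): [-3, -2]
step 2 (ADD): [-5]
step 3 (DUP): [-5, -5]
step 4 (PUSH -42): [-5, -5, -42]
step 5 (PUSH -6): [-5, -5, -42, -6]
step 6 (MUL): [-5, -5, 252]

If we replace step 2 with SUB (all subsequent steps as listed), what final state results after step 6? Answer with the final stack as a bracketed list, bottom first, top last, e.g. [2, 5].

[-1, -1, 252]

(re-executing from step 2 with the substitution; state before step 2: [-3, -2])
step 2 (SUB): [-1]
step 3 (DUP): [-1, -1]
step 4 (PUSH -42): [-1, -1, -42]
step 5 (PUSH -6): [-1, -1, -42, -6]
step 6 (MUL): [-1, -1, 252]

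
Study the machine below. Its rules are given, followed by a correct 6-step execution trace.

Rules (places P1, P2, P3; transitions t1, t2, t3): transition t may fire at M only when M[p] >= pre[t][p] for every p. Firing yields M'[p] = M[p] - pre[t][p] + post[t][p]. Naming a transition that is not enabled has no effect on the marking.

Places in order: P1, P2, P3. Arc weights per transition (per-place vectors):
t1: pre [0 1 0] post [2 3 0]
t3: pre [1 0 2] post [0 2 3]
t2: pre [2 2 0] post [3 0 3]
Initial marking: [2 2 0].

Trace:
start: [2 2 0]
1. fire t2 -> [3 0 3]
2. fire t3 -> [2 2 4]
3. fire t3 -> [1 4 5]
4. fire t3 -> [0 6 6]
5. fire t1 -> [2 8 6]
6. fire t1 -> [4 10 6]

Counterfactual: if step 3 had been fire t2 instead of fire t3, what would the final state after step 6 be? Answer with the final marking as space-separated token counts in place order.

(re-executing from step 3 with the substitution; state before step 3: [2 2 4])
3. fire t2 -> [3 0 7]
4. fire t3 -> [2 2 8]
5. fire t1 -> [4 4 8]
6. fire t1 -> [6 6 8]

6 6 8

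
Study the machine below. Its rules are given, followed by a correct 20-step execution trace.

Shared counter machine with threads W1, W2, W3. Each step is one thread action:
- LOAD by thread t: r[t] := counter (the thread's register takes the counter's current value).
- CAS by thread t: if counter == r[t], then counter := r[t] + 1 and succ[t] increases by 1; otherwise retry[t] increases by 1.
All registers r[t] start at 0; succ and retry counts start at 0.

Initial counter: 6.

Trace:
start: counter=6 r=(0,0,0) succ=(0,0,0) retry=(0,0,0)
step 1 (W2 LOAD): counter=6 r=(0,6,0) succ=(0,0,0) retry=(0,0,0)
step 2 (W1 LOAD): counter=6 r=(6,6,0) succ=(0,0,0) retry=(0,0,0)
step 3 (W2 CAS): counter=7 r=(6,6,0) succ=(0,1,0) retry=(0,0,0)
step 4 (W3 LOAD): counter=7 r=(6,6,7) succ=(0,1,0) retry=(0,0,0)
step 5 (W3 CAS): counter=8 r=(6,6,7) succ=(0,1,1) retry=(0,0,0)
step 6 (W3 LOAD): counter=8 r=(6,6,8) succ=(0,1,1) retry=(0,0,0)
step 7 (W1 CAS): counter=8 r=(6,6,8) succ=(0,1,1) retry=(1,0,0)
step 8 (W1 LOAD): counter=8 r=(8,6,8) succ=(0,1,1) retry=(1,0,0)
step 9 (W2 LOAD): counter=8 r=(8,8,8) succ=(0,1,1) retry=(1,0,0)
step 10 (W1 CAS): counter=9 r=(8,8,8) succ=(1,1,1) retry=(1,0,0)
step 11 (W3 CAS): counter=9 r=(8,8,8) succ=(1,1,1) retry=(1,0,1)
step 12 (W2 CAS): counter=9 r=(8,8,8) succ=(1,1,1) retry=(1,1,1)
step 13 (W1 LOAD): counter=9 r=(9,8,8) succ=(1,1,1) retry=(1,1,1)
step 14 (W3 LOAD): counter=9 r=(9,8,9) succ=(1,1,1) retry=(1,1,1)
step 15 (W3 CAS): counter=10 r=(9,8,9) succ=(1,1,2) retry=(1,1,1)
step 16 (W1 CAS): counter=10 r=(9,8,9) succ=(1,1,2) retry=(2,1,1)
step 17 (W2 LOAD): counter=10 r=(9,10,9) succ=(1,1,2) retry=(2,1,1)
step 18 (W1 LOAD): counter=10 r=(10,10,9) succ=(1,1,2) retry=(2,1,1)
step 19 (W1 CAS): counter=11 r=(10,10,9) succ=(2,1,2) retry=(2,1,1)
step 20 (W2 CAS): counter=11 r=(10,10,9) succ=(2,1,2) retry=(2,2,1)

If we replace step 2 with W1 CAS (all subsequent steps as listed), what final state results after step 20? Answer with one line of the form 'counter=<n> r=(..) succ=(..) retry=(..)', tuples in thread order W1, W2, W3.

(re-executing from step 2 with the substitution; state before step 2: counter=6 r=(0,6,0) succ=(0,0,0) retry=(0,0,0))
step 2 (W1 CAS): counter=6 r=(0,6,0) succ=(0,0,0) retry=(1,0,0)
step 3 (W2 CAS): counter=7 r=(0,6,0) succ=(0,1,0) retry=(1,0,0)
step 4 (W3 LOAD): counter=7 r=(0,6,7) succ=(0,1,0) retry=(1,0,0)
step 5 (W3 CAS): counter=8 r=(0,6,7) succ=(0,1,1) retry=(1,0,0)
step 6 (W3 LOAD): counter=8 r=(0,6,8) succ=(0,1,1) retry=(1,0,0)
step 7 (W1 CAS): counter=8 r=(0,6,8) succ=(0,1,1) retry=(2,0,0)
step 8 (W1 LOAD): counter=8 r=(8,6,8) succ=(0,1,1) retry=(2,0,0)
step 9 (W2 LOAD): counter=8 r=(8,8,8) succ=(0,1,1) retry=(2,0,0)
step 10 (W1 CAS): counter=9 r=(8,8,8) succ=(1,1,1) retry=(2,0,0)
step 11 (W3 CAS): counter=9 r=(8,8,8) succ=(1,1,1) retry=(2,0,1)
step 12 (W2 CAS): counter=9 r=(8,8,8) succ=(1,1,1) retry=(2,1,1)
step 13 (W1 LOAD): counter=9 r=(9,8,8) succ=(1,1,1) retry=(2,1,1)
step 14 (W3 LOAD): counter=9 r=(9,8,9) succ=(1,1,1) retry=(2,1,1)
step 15 (W3 CAS): counter=10 r=(9,8,9) succ=(1,1,2) retry=(2,1,1)
step 16 (W1 CAS): counter=10 r=(9,8,9) succ=(1,1,2) retry=(3,1,1)
step 17 (W2 LOAD): counter=10 r=(9,10,9) succ=(1,1,2) retry=(3,1,1)
step 18 (W1 LOAD): counter=10 r=(10,10,9) succ=(1,1,2) retry=(3,1,1)
step 19 (W1 CAS): counter=11 r=(10,10,9) succ=(2,1,2) retry=(3,1,1)
step 20 (W2 CAS): counter=11 r=(10,10,9) succ=(2,1,2) retry=(3,2,1)

counter=11 r=(10,10,9) succ=(2,1,2) retry=(3,2,1)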